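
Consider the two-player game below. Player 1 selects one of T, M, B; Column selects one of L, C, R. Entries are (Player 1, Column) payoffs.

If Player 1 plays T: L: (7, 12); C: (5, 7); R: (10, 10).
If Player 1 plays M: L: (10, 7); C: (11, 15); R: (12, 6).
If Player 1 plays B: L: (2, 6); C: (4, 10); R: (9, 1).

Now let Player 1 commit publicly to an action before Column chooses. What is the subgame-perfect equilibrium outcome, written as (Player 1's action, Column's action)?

Backward induction with Player 1 moving first.
- T → Column plays L (best of 12, 7, 10); Player 1 gets 7.
- M → Column plays C (best of 7, 15, 6); Player 1 gets 11.
- B → Column plays C (best of 6, 10, 1); Player 1 gets 4.
Player 1's induced payoffs are 7, 11, 4, so Player 1 commits to M. Subgame-perfect outcome: (M, C) with payoffs (11, 15).

(M, C)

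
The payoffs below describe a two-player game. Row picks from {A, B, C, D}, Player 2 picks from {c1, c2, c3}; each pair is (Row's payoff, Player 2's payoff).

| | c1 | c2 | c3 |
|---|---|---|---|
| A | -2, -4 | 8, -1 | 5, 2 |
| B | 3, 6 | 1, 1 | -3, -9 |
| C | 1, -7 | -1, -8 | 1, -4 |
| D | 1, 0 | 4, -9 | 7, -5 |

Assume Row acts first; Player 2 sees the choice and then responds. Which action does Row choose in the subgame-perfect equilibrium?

Player 2 best-responds to each possible Row move:
- A: BR = c3, leader payoff 5.
- B: BR = c1, leader payoff 3.
- C: BR = c3, leader payoff 1.
- D: BR = c1, leader payoff 1.
Row's induced payoffs are 5, 3, 1, 1, so Row commits to A. Subgame-perfect outcome: (A, c3) with payoffs (5, 2).

A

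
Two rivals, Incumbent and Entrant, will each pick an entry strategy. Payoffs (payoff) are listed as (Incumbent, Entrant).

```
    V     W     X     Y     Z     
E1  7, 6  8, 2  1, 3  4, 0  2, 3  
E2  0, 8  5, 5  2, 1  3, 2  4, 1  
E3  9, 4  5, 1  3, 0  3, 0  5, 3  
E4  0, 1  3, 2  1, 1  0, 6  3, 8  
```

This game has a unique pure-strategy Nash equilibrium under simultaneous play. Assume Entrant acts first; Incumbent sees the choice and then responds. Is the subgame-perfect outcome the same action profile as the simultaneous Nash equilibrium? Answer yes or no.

Backward induction with Entrant moving first.
- V: Incumbent compares 7, 0, 9, 0 and picks E3; Entrant would get 4.
- W: Incumbent compares 8, 5, 5, 3 and picks E1; Entrant would get 2.
- X: Incumbent compares 1, 2, 3, 1 and picks E3; Entrant would get 0.
- Y: Incumbent compares 4, 3, 3, 0 and picks E1; Entrant would get 0.
- Z: Incumbent compares 2, 4, 5, 3 and picks E3; Entrant would get 3.
Among 4, 2, 0, 0, 3, the best is 4 at V. Subgame-perfect outcome: (E3, V) with payoffs (9, 4).
Under simultaneous play:
Incumbent's best replies: V→E3; W→E1; X→E3; Y→E1; Z→E3.
Entrant's best replies: E1→V; E2→V; E3→V; E4→Z.
The unique mutual best reply is (E3, V), giving (9, 4).
Sequential outcome (E3, V) coincides with the Nash profile (E3, V).

yes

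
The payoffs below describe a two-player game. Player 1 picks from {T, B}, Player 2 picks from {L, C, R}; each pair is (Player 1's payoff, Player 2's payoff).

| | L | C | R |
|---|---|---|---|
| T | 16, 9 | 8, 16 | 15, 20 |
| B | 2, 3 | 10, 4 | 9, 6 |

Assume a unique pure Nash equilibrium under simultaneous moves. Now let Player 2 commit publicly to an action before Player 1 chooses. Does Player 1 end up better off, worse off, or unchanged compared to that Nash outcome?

unchanged

Backward induction with Player 2 moving first.
- L: Player 1 compares 16, 2 and picks T; Player 2 would get 9.
- C: Player 1 compares 8, 10 and picks B; Player 2 would get 4.
- R: Player 1 compares 15, 9 and picks T; Player 2 would get 20.
Among 9, 4, 20, the best is 20 at R. Subgame-perfect outcome: (T, R) with payoffs (15, 20).
For the simultaneous game, intersect best replies.
Player 1's best replies: L→T; C→B; R→T.
Player 2's best replies: T→R; B→R.
Only (T, R) has each player best-responding; Nash payoffs (15, 20).
Player 1 earns 15 sequentially versus 15 at the Nash outcome: unchanged.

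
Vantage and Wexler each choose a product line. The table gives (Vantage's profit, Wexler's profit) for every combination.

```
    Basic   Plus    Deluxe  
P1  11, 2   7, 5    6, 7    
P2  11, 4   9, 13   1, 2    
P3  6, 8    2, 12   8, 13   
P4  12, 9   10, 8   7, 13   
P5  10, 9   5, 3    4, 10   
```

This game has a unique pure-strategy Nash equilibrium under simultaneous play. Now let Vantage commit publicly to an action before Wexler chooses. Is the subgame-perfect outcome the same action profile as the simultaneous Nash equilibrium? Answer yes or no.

Wexler best-responds to each possible Vantage move:
- P1 → Wexler plays Deluxe (best of 2, 5, 7); Vantage gets 6.
- P2 → Wexler plays Plus (best of 4, 13, 2); Vantage gets 9.
- P3 → Wexler plays Deluxe (best of 8, 12, 13); Vantage gets 8.
- P4 → Wexler plays Deluxe (best of 9, 8, 13); Vantage gets 7.
- P5 → Wexler plays Deluxe (best of 9, 3, 10); Vantage gets 4.
Among 6, 9, 8, 7, 4, the best is 9 at P2. Subgame-perfect outcome: (P2, Plus) with payoffs (9, 13).
Now find the simultaneous Nash equilibrium.
Vantage's best replies: Basic→P4; Plus→P4; Deluxe→P3.
Wexler's best replies: P1→Deluxe; P2→Plus; P3→Deluxe; P4→Deluxe; P5→Deluxe.
Only (P3, Deluxe) has each player best-responding; Nash payoffs (8, 13).
Sequential outcome (P2, Plus) differs from the Nash profile (P3, Deluxe).

no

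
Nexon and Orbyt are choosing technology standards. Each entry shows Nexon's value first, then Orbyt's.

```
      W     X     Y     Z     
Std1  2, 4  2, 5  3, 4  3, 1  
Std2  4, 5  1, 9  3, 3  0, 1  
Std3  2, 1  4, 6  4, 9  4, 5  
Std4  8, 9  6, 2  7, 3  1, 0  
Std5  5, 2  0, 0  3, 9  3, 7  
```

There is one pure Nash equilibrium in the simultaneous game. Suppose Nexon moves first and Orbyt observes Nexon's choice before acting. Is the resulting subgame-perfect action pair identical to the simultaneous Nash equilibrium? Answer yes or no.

Orbyt best-responds to each possible Nexon move:
- Std1: BR = X, leader payoff 2.
- Std2: BR = X, leader payoff 1.
- Std3: BR = Y, leader payoff 4.
- Std4: BR = W, leader payoff 8.
- Std5: BR = Y, leader payoff 3.
Among 2, 1, 4, 8, 3, the best is 8 at Std4. Subgame-perfect outcome: (Std4, W) with payoffs (8, 9).
For the simultaneous game, intersect best replies.
Nexon's best replies: W→Std4; X→Std4; Y→Std4; Z→Std3.
Orbyt's best replies: Std1→X; Std2→X; Std3→Y; Std4→W; Std5→Y.
The unique mutual best reply is (Std4, W), giving (8, 9).
Sequential outcome (Std4, W) coincides with the Nash profile (Std4, W).

yes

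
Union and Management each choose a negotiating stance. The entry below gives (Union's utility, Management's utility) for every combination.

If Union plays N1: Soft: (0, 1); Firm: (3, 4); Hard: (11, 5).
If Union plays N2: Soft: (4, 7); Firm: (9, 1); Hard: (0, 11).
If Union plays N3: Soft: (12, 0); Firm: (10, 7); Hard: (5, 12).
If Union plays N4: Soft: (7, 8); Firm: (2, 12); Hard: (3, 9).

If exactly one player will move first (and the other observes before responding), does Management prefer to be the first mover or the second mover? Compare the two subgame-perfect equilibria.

first

If Union leads: Management's best replies are N1→Hard, N2→Hard, N3→Hard, N4→Firm; Union's induced payoffs 11, 0, 5, 2; outcome (N1, Hard), payoffs (11, 5).
If Management leads: Union's best replies are Soft→N3, Firm→N3, Hard→N1; Management's induced payoffs 0, 7, 5; outcome (N3, Firm), payoffs (10, 7).
Management gets 7 moving first and 5 moving second, so Management prefers to move first.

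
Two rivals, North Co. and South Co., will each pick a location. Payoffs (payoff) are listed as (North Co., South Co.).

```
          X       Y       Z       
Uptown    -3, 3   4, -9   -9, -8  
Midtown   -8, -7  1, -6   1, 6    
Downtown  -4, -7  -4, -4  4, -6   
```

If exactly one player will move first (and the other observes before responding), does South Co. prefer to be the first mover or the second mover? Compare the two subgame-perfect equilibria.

second

If North Co. leads: South Co.'s best replies are Uptown→X, Midtown→Z, Downtown→Y; North Co.'s induced payoffs -3, 1, -4; outcome (Midtown, Z), payoffs (1, 6).
If South Co. leads: North Co.'s best replies are X→Uptown, Y→Uptown, Z→Downtown; South Co.'s induced payoffs 3, -9, -6; outcome (Uptown, X), payoffs (-3, 3).
South Co. gets 3 moving first and 6 moving second, so South Co. prefers to move second.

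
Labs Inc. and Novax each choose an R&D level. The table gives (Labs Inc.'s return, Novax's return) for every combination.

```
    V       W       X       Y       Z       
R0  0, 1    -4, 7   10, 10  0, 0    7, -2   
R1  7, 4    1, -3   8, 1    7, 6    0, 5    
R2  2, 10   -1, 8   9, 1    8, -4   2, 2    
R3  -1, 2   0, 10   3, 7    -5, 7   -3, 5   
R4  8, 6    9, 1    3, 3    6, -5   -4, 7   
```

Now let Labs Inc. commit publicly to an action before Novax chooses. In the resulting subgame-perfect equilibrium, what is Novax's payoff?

Work backward from Novax's decision.
- R0: BR = X, leader payoff 10.
- R1: BR = Y, leader payoff 7.
- R2: BR = V, leader payoff 2.
- R3: BR = W, leader payoff 0.
- R4: BR = Z, leader payoff -4.
Labs Inc.'s induced payoffs are 10, 7, 2, 0, -4, so Labs Inc. commits to R0. Subgame-perfect outcome: (R0, X) with payoffs (10, 10).

10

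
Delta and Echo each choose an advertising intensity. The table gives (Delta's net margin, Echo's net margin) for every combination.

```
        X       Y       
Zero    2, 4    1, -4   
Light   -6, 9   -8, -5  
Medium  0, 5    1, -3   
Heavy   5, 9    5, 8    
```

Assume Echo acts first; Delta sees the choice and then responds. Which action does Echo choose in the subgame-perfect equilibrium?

Delta best-responds to each possible Echo move:
- X: Delta compares 2, -6, 0, 5 and picks Heavy; Echo would get 9.
- Y: Delta compares 1, -8, 1, 5 and picks Heavy; Echo would get 8.
Echo's induced payoffs are 9, 8, so Echo commits to X. Subgame-perfect outcome: (Heavy, X) with payoffs (5, 9).

X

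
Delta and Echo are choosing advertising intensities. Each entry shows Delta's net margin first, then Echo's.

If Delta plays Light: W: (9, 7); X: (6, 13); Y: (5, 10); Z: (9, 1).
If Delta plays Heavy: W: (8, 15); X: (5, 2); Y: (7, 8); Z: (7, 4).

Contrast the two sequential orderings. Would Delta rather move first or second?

first

If Delta leads: Echo's best replies are Light→X, Heavy→W; Delta's induced payoffs 6, 8; outcome (Heavy, W), payoffs (8, 15).
If Echo leads: Delta's best replies are W→Light, X→Light, Y→Heavy, Z→Light; Echo's induced payoffs 7, 13, 8, 1; outcome (Light, X), payoffs (6, 13).
Delta gets 8 moving first and 6 moving second, so Delta prefers to move first.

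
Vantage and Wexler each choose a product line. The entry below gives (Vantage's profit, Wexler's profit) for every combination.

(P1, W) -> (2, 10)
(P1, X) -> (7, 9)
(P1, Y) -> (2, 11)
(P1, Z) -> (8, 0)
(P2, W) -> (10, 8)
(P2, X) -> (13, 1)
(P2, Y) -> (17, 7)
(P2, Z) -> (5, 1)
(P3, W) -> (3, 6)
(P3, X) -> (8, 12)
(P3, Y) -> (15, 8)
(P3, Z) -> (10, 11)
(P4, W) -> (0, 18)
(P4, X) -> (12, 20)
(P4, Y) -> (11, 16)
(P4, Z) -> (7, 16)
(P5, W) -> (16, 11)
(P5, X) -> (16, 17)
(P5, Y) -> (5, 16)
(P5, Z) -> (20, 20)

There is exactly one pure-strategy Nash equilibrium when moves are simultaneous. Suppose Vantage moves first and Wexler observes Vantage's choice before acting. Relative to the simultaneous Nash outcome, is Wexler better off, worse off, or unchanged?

Work backward from Wexler's decision.
- P1: BR = Y, leader payoff 2.
- P2: BR = W, leader payoff 10.
- P3: BR = X, leader payoff 8.
- P4: BR = X, leader payoff 12.
- P5: BR = Z, leader payoff 20.
Vantage's induced payoffs are 2, 10, 8, 12, 20, so Vantage commits to P5. Subgame-perfect outcome: (P5, Z) with payoffs (20, 20).
Now find the simultaneous Nash equilibrium.
Vantage's best replies: W→P5; X→P5; Y→P2; Z→P5.
Wexler's best replies: P1→Y; P2→W; P3→X; P4→X; P5→Z.
The unique mutual best reply is (P5, Z), giving (20, 20).
Wexler earns 20 sequentially versus 20 at the Nash outcome: unchanged.

unchanged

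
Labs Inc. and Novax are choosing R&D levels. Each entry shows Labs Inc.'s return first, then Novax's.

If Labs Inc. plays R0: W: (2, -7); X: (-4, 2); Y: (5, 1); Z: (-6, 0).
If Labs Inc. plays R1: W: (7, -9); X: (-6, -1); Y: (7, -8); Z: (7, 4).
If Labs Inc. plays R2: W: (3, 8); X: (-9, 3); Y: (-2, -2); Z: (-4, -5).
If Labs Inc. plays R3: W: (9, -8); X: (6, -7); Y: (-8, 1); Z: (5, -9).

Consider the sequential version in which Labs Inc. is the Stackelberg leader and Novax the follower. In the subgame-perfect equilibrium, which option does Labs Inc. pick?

Backward induction with Labs Inc. moving first.
- R0: Novax compares -7, 2, 1, 0 and picks X; Labs Inc. would get -4.
- R1: Novax compares -9, -1, -8, 4 and picks Z; Labs Inc. would get 7.
- R2: Novax compares 8, 3, -2, -5 and picks W; Labs Inc. would get 3.
- R3: Novax compares -8, -7, 1, -9 and picks Y; Labs Inc. would get -8.
Among -4, 7, 3, -8, the best is 7 at R1. Subgame-perfect outcome: (R1, Z) with payoffs (7, 4).

R1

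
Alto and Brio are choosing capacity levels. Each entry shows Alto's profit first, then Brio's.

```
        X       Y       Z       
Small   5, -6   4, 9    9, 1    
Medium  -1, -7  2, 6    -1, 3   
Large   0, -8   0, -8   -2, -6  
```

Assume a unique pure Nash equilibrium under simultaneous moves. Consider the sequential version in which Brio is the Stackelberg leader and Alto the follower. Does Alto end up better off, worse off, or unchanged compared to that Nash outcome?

Work backward from Alto's decision.
- X: Alto compares 5, -1, 0 and picks Small; Brio would get -6.
- Y: Alto compares 4, 2, 0 and picks Small; Brio would get 9.
- Z: Alto compares 9, -1, -2 and picks Small; Brio would get 1.
Maximizing over -6, 9, 1, Brio chooses Y. Subgame-perfect outcome: (Small, Y) with payoffs (4, 9).
Now find the simultaneous Nash equilibrium.
Alto's best replies: X→Small; Y→Small; Z→Small.
Brio's best replies: Small→Y; Medium→Y; Large→Z.
The unique mutual best reply is (Small, Y), giving (4, 9).
Alto earns 4 sequentially versus 4 at the Nash outcome: unchanged.

unchanged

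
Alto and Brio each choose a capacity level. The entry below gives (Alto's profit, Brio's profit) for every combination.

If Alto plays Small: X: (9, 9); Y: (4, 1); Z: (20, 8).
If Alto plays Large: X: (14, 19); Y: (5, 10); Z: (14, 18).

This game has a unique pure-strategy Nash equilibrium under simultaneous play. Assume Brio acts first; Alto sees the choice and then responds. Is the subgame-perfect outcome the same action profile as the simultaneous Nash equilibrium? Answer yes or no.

Work backward from Alto's decision.
- X: BR = Large, leader payoff 19.
- Y: BR = Large, leader payoff 10.
- Z: BR = Small, leader payoff 8.
Maximizing over 19, 10, 8, Brio chooses X. Subgame-perfect outcome: (Large, X) with payoffs (14, 19).
Now find the simultaneous Nash equilibrium.
Alto's best replies: X→Large; Y→Large; Z→Small.
Brio's best replies: Small→X; Large→X.
The unique mutual best reply is (Large, X), giving (14, 19).
Sequential outcome (Large, X) coincides with the Nash profile (Large, X).

yes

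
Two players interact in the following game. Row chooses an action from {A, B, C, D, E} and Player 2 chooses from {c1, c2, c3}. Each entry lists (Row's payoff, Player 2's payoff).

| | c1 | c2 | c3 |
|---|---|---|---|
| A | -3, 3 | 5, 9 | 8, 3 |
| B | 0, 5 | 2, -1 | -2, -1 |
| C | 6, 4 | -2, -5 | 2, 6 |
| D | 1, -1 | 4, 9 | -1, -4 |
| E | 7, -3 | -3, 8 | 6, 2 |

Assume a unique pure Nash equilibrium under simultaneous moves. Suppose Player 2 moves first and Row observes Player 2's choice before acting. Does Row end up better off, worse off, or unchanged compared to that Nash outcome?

unchanged

Work backward from Row's decision.
- c1: Row compares -3, 0, 6, 1, 7 and picks E; Player 2 would get -3.
- c2: Row compares 5, 2, -2, 4, -3 and picks A; Player 2 would get 9.
- c3: Row compares 8, -2, 2, -1, 6 and picks A; Player 2 would get 3.
Player 2's induced payoffs are -3, 9, 3, so Player 2 commits to c2. Subgame-perfect outcome: (A, c2) with payoffs (5, 9).
Now find the simultaneous Nash equilibrium.
Row's best replies: c1→E; c2→A; c3→A.
Player 2's best replies: A→c2; B→c1; C→c3; D→c2; E→c2.
The unique mutual best reply is (A, c2), giving (5, 9).
Row earns 5 sequentially versus 5 at the Nash outcome: unchanged.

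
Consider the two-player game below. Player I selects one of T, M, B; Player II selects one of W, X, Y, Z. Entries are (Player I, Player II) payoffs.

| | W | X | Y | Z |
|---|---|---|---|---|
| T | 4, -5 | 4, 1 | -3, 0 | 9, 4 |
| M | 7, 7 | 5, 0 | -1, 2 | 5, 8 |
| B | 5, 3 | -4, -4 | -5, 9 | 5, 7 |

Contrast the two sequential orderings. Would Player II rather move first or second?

If Player I leads: Player II's best replies are T→Z, M→Z, B→Y; Player I's induced payoffs 9, 5, -5; outcome (T, Z), payoffs (9, 4).
If Player II leads: Player I's best replies are W→M, X→M, Y→M, Z→T; Player II's induced payoffs 7, 0, 2, 4; outcome (M, W), payoffs (7, 7).
Player II gets 7 moving first and 4 moving second, so Player II prefers to move first.

first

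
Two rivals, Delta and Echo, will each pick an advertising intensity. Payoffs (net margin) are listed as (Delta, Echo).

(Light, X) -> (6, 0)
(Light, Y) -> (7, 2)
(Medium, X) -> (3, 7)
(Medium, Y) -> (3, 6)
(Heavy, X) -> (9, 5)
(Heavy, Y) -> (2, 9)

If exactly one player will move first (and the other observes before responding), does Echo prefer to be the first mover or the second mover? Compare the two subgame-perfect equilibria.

first

If Delta leads: Echo's best replies are Light→Y, Medium→X, Heavy→Y; Delta's induced payoffs 7, 3, 2; outcome (Light, Y), payoffs (7, 2).
If Echo leads: Delta's best replies are X→Heavy, Y→Light; Echo's induced payoffs 5, 2; outcome (Heavy, X), payoffs (9, 5).
Echo gets 5 moving first and 2 moving second, so Echo prefers to move first.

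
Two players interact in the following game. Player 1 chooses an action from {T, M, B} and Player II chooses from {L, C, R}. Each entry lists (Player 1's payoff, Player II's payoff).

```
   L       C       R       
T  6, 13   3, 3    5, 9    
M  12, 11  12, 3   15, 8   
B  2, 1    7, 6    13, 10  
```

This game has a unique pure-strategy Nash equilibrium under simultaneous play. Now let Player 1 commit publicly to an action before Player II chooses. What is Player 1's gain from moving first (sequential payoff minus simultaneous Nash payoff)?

1

Backward induction with Player 1 moving first.
- T: Player II compares 13, 3, 9 and picks L; Player 1 would get 6.
- M: Player II compares 11, 3, 8 and picks L; Player 1 would get 12.
- B: Player II compares 1, 6, 10 and picks R; Player 1 would get 13.
Among 6, 12, 13, the best is 13 at B. Subgame-perfect outcome: (B, R) with payoffs (13, 10).
Under simultaneous play:
Player 1's best replies: L→M; C→M; R→M.
Player II's best replies: T→L; M→L; B→R.
The unique mutual best reply is (M, L), giving (12, 11).
Player 1's commitment gain: 13 − 12 = 1.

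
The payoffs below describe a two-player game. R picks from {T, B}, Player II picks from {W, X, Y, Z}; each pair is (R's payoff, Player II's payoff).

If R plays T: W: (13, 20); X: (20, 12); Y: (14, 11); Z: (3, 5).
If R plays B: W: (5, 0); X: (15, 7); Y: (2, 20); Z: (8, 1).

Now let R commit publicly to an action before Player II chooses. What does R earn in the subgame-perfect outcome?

13

Player II best-responds to each possible R move:
- T: BR = W, leader payoff 13.
- B: BR = Y, leader payoff 2.
R's induced payoffs are 13, 2, so R commits to T. Subgame-perfect outcome: (T, W) with payoffs (13, 20).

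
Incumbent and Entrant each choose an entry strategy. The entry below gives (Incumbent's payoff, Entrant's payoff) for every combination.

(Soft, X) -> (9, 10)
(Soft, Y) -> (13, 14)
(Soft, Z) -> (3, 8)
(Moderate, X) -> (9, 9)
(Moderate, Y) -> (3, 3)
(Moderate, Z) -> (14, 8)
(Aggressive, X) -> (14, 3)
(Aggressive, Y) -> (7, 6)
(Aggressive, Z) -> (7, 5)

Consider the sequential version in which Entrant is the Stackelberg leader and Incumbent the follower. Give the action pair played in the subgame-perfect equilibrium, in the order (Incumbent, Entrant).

(Soft, Y)

Work backward from Incumbent's decision.
- X: BR = Aggressive, leader payoff 3.
- Y: BR = Soft, leader payoff 14.
- Z: BR = Moderate, leader payoff 8.
Among 3, 14, 8, the best is 14 at Y. Subgame-perfect outcome: (Soft, Y) with payoffs (13, 14).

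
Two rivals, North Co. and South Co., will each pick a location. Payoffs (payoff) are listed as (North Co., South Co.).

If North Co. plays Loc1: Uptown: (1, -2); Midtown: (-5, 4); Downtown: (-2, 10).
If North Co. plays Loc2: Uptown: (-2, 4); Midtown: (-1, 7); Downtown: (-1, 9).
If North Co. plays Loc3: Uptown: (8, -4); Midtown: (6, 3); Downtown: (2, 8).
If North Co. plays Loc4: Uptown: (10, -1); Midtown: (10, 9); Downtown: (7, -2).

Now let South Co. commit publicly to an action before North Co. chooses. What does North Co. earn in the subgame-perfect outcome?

Backward induction with South Co. moving first.
- Uptown: North Co. compares 1, -2, 8, 10 and picks Loc4; South Co. would get -1.
- Midtown: North Co. compares -5, -1, 6, 10 and picks Loc4; South Co. would get 9.
- Downtown: North Co. compares -2, -1, 2, 7 and picks Loc4; South Co. would get -2.
Among -1, 9, -2, the best is 9 at Midtown. Subgame-perfect outcome: (Loc4, Midtown) with payoffs (10, 9).

10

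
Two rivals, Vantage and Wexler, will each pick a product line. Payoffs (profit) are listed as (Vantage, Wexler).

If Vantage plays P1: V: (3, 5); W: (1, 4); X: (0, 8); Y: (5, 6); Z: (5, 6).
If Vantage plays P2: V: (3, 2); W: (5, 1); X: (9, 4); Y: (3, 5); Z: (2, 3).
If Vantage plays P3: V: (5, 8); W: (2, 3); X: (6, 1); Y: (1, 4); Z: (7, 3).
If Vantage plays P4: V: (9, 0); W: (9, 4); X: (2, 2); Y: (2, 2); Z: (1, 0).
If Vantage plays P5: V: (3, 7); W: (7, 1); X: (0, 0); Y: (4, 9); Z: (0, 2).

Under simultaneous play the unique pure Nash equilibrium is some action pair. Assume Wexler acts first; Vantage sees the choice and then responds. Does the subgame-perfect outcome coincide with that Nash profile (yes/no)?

no

Solve by backward induction (Wexler leads).
- V: Vantage compares 3, 3, 5, 9, 3 and picks P4; Wexler would get 0.
- W: Vantage compares 1, 5, 2, 9, 7 and picks P4; Wexler would get 4.
- X: Vantage compares 0, 9, 6, 2, 0 and picks P2; Wexler would get 4.
- Y: Vantage compares 5, 3, 1, 2, 4 and picks P1; Wexler would get 6.
- Z: Vantage compares 5, 2, 7, 1, 0 and picks P3; Wexler would get 3.
Wexler's induced payoffs are 0, 4, 4, 6, 3, so Wexler commits to Y. Subgame-perfect outcome: (P1, Y) with payoffs (5, 6).
Now find the simultaneous Nash equilibrium.
Vantage's best replies: V→P4; W→P4; X→P2; Y→P1; Z→P3.
Wexler's best replies: P1→X; P2→Y; P3→V; P4→W; P5→Y.
The unique mutual best reply is (P4, W), giving (9, 4).
Sequential outcome (P1, Y) differs from the Nash profile (P4, W).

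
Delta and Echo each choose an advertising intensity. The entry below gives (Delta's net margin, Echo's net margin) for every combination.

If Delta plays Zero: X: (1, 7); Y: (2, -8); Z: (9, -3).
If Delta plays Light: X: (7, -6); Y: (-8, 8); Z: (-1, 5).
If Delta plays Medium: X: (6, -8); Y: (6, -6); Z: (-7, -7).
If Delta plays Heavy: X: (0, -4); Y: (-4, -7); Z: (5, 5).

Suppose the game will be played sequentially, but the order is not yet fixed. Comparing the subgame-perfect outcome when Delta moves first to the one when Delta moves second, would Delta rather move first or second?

second

If Delta leads: Echo's best replies are Zero→X, Light→Y, Medium→Y, Heavy→Z; Delta's induced payoffs 1, -8, 6, 5; outcome (Medium, Y), payoffs (6, -6).
If Echo leads: Delta's best replies are X→Light, Y→Medium, Z→Zero; Echo's induced payoffs -6, -6, -3; outcome (Zero, Z), payoffs (9, -3).
Delta gets 6 moving first and 9 moving second, so Delta prefers to move second.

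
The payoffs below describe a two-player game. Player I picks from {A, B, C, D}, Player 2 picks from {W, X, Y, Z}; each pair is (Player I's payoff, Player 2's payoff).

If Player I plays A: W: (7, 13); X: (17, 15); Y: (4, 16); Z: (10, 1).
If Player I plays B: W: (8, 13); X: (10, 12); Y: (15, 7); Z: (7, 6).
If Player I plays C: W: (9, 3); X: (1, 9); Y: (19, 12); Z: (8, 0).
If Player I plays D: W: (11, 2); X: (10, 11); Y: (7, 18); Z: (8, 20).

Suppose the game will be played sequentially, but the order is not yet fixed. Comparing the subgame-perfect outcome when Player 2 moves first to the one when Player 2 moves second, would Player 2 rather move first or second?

If Player I leads: Player 2's best replies are A→Y, B→W, C→Y, D→Z; Player I's induced payoffs 4, 8, 19, 8; outcome (C, Y), payoffs (19, 12).
If Player 2 leads: Player I's best replies are W→D, X→A, Y→C, Z→A; Player 2's induced payoffs 2, 15, 12, 1; outcome (A, X), payoffs (17, 15).
Player 2 gets 15 moving first and 12 moving second, so Player 2 prefers to move first.

first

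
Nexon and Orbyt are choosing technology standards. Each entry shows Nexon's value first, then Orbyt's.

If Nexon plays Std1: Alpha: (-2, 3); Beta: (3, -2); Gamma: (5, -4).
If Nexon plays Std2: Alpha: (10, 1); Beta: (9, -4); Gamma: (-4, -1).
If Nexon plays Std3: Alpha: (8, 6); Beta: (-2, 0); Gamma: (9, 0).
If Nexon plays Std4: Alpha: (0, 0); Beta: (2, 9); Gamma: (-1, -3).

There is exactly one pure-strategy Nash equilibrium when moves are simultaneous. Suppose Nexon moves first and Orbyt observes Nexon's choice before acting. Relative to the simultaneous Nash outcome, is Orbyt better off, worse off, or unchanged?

Orbyt best-responds to each possible Nexon move:
- Std1: Orbyt compares 3, -2, -4 and picks Alpha; Nexon would get -2.
- Std2: Orbyt compares 1, -4, -1 and picks Alpha; Nexon would get 10.
- Std3: Orbyt compares 6, 0, 0 and picks Alpha; Nexon would get 8.
- Std4: Orbyt compares 0, 9, -3 and picks Beta; Nexon would get 2.
Maximizing over -2, 10, 8, 2, Nexon chooses Std2. Subgame-perfect outcome: (Std2, Alpha) with payoffs (10, 1).
For the simultaneous game, intersect best replies.
Nexon's best replies: Alpha→Std2; Beta→Std2; Gamma→Std3.
Orbyt's best replies: Std1→Alpha; Std2→Alpha; Std3→Alpha; Std4→Beta.
The unique mutual best reply is (Std2, Alpha), giving (10, 1).
Orbyt earns 1 sequentially versus 1 at the Nash outcome: unchanged.

unchanged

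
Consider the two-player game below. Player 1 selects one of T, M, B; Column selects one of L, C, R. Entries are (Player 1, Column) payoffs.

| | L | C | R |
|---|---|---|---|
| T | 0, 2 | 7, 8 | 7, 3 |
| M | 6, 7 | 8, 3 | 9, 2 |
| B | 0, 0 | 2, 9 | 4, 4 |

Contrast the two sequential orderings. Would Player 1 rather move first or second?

If Player 1 leads: Column's best replies are T→C, M→L, B→C; Player 1's induced payoffs 7, 6, 2; outcome (T, C), payoffs (7, 8).
If Column leads: Player 1's best replies are L→M, C→M, R→M; Column's induced payoffs 7, 3, 2; outcome (M, L), payoffs (6, 7).
Player 1 gets 7 moving first and 6 moving second, so Player 1 prefers to move first.

first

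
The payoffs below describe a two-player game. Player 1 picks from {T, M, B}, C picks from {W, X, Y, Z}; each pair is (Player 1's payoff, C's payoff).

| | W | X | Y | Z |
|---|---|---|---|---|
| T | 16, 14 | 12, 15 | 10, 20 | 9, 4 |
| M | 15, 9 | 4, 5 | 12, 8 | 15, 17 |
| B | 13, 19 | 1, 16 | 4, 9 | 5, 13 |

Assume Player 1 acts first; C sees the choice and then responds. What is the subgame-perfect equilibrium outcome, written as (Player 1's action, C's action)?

C best-responds to each possible Player 1 move:
- T: C compares 14, 15, 20, 4 and picks Y; Player 1 would get 10.
- M: C compares 9, 5, 8, 17 and picks Z; Player 1 would get 15.
- B: C compares 19, 16, 9, 13 and picks W; Player 1 would get 13.
Maximizing over 10, 15, 13, Player 1 chooses M. Subgame-perfect outcome: (M, Z) with payoffs (15, 17).

(M, Z)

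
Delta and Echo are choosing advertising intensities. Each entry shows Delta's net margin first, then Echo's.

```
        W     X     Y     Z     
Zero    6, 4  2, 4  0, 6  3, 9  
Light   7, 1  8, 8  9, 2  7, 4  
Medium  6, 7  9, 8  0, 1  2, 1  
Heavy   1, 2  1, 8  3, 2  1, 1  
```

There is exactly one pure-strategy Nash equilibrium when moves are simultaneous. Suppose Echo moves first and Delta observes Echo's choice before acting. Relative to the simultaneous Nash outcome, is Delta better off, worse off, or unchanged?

unchanged

Work backward from Delta's decision.
- W: BR = Light, leader payoff 1.
- X: BR = Medium, leader payoff 8.
- Y: BR = Light, leader payoff 2.
- Z: BR = Light, leader payoff 4.
Echo's induced payoffs are 1, 8, 2, 4, so Echo commits to X. Subgame-perfect outcome: (Medium, X) with payoffs (9, 8).
Under simultaneous play:
Delta's best replies: W→Light; X→Medium; Y→Light; Z→Light.
Echo's best replies: Zero→Z; Light→X; Medium→X; Heavy→X.
The unique mutual best reply is (Medium, X), giving (9, 8).
Delta earns 9 sequentially versus 9 at the Nash outcome: unchanged.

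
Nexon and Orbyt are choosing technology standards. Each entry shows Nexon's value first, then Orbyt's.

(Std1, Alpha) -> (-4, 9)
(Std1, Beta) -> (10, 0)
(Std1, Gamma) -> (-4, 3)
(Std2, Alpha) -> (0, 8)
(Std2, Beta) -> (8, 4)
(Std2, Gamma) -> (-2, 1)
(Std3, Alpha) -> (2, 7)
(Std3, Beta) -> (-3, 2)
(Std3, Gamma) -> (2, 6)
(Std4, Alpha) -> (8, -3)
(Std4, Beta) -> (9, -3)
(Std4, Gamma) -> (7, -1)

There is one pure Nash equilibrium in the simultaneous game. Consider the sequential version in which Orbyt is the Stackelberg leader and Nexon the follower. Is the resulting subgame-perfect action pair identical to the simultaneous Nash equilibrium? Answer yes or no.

no

Solve by backward induction (Orbyt leads).
- Alpha: Nexon compares -4, 0, 2, 8 and picks Std4; Orbyt would get -3.
- Beta: Nexon compares 10, 8, -3, 9 and picks Std1; Orbyt would get 0.
- Gamma: Nexon compares -4, -2, 2, 7 and picks Std4; Orbyt would get -1.
Maximizing over -3, 0, -1, Orbyt chooses Beta. Subgame-perfect outcome: (Std1, Beta) with payoffs (10, 0).
For the simultaneous game, intersect best replies.
Nexon's best replies: Alpha→Std4; Beta→Std1; Gamma→Std4.
Orbyt's best replies: Std1→Alpha; Std2→Alpha; Std3→Alpha; Std4→Gamma.
Only (Std4, Gamma) has each player best-responding; Nash payoffs (7, -1).
Sequential outcome (Std1, Beta) differs from the Nash profile (Std4, Gamma).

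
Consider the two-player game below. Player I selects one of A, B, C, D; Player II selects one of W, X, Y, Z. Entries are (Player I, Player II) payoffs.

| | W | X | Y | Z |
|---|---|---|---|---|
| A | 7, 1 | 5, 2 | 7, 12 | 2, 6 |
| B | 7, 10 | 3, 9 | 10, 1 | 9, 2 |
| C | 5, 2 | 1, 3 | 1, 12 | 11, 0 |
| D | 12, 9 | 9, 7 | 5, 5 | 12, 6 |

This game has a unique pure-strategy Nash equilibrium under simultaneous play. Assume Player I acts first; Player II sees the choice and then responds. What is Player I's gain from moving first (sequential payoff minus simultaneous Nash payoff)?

Solve by backward induction (Player I leads).
- A → Player II plays Y (best of 1, 2, 12, 6); Player I gets 7.
- B → Player II plays W (best of 10, 9, 1, 2); Player I gets 7.
- C → Player II plays Y (best of 2, 3, 12, 0); Player I gets 1.
- D → Player II plays W (best of 9, 7, 5, 6); Player I gets 12.
Maximizing over 7, 7, 1, 12, Player I chooses D. Subgame-perfect outcome: (D, W) with payoffs (12, 9).
Now find the simultaneous Nash equilibrium.
Player I's best replies: W→D; X→D; Y→B; Z→D.
Player II's best replies: A→Y; B→W; C→Y; D→W.
The unique mutual best reply is (D, W), giving (12, 9).
Player I's commitment gain: 12 − 12 = 0.

0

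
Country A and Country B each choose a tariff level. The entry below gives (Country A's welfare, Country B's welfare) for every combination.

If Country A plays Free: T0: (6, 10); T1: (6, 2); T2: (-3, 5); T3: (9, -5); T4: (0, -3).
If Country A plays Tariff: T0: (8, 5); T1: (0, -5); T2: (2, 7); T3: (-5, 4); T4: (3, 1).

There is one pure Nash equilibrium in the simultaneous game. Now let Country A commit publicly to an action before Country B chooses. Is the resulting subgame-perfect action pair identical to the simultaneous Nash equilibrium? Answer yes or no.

Country B best-responds to each possible Country A move:
- Free: BR = T0, leader payoff 6.
- Tariff: BR = T2, leader payoff 2.
Among 6, 2, the best is 6 at Free. Subgame-perfect outcome: (Free, T0) with payoffs (6, 10).
Under simultaneous play:
Country A's best replies: T0→Tariff; T1→Free; T2→Tariff; T3→Free; T4→Tariff.
Country B's best replies: Free→T0; Tariff→T2.
The unique mutual best reply is (Tariff, T2), giving (2, 7).
Sequential outcome (Free, T0) differs from the Nash profile (Tariff, T2).

no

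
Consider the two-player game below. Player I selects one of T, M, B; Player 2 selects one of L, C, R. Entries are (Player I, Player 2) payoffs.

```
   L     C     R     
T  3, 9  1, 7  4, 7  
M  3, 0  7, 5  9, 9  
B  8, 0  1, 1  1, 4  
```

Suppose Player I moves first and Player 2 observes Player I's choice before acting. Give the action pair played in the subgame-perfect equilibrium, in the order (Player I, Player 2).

Backward induction with Player I moving first.
- T → Player 2 plays L (best of 9, 7, 7); Player I gets 3.
- M → Player 2 plays R (best of 0, 5, 9); Player I gets 9.
- B → Player 2 plays R (best of 0, 1, 4); Player I gets 1.
Among 3, 9, 1, the best is 9 at M. Subgame-perfect outcome: (M, R) with payoffs (9, 9).

(M, R)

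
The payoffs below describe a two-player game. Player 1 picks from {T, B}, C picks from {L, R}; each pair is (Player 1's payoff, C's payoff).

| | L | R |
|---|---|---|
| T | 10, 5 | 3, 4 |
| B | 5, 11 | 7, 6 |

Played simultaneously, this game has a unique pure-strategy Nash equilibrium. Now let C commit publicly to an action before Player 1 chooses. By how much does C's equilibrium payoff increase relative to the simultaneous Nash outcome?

Backward induction with C moving first.
- L: BR = T, leader payoff 5.
- R: BR = B, leader payoff 6.
Among 5, 6, the best is 6 at R. Subgame-perfect outcome: (B, R) with payoffs (7, 6).
Now find the simultaneous Nash equilibrium.
Player 1's best replies: L→T; R→B.
C's best replies: T→L; B→L.
Only (T, L) has each player best-responding; Nash payoffs (10, 5).
C's commitment gain: 6 − 5 = 1.

1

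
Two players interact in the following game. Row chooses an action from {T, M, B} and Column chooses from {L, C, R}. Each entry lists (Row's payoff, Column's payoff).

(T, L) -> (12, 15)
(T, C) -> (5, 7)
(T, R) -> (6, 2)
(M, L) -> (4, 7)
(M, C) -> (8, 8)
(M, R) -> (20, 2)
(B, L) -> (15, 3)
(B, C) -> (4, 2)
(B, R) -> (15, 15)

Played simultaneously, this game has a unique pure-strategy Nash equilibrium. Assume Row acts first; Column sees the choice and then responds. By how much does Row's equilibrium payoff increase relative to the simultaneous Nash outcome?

Solve by backward induction (Row leads).
- T → Column plays L (best of 15, 7, 2); Row gets 12.
- M → Column plays C (best of 7, 8, 2); Row gets 8.
- B → Column plays R (best of 3, 2, 15); Row gets 15.
Maximizing over 12, 8, 15, Row chooses B. Subgame-perfect outcome: (B, R) with payoffs (15, 15).
For the simultaneous game, intersect best replies.
Row's best replies: L→B; C→M; R→M.
Column's best replies: T→L; M→C; B→R.
The unique mutual best reply is (M, C), giving (8, 8).
Row's commitment gain: 15 − 8 = 7.

7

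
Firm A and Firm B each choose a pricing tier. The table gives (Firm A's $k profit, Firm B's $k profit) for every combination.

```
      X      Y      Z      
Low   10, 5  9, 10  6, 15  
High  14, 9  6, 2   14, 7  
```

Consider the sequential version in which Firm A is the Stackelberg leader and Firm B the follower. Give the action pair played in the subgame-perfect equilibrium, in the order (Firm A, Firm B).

Work backward from Firm B's decision.
- Low: Firm B compares 5, 10, 15 and picks Z; Firm A would get 6.
- High: Firm B compares 9, 2, 7 and picks X; Firm A would get 14.
Maximizing over 6, 14, Firm A chooses High. Subgame-perfect outcome: (High, X) with payoffs (14, 9).

(High, X)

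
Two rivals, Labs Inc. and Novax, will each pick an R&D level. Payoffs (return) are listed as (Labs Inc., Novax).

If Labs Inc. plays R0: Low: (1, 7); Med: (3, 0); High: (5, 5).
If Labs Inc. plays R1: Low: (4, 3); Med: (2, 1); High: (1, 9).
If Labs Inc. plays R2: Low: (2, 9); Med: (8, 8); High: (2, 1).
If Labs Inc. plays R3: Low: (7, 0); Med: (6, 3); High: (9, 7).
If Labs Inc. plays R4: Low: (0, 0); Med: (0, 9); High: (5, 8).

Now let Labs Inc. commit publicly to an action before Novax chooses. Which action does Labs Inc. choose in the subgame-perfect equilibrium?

R3

Solve by backward induction (Labs Inc. leads).
- R0: Novax compares 7, 0, 5 and picks Low; Labs Inc. would get 1.
- R1: Novax compares 3, 1, 9 and picks High; Labs Inc. would get 1.
- R2: Novax compares 9, 8, 1 and picks Low; Labs Inc. would get 2.
- R3: Novax compares 0, 3, 7 and picks High; Labs Inc. would get 9.
- R4: Novax compares 0, 9, 8 and picks Med; Labs Inc. would get 0.
Among 1, 1, 2, 9, 0, the best is 9 at R3. Subgame-perfect outcome: (R3, High) with payoffs (9, 7).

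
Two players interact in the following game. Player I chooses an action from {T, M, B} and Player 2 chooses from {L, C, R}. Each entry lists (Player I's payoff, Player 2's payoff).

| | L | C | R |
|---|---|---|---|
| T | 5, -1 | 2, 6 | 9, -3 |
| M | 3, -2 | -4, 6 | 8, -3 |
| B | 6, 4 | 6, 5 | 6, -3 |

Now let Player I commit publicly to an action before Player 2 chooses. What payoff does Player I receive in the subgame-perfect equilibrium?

Backward induction with Player I moving first.
- T: Player 2 compares -1, 6, -3 and picks C; Player I would get 2.
- M: Player 2 compares -2, 6, -3 and picks C; Player I would get -4.
- B: Player 2 compares 4, 5, -3 and picks C; Player I would get 6.
Maximizing over 2, -4, 6, Player I chooses B. Subgame-perfect outcome: (B, C) with payoffs (6, 5).

6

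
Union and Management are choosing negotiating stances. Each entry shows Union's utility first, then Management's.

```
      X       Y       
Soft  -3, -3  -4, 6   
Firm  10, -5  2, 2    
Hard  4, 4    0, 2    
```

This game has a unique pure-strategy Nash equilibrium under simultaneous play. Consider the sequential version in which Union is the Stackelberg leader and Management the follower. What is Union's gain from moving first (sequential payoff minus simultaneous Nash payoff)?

2

Solve by backward induction (Union leads).
- Soft: Management compares -3, 6 and picks Y; Union would get -4.
- Firm: Management compares -5, 2 and picks Y; Union would get 2.
- Hard: Management compares 4, 2 and picks X; Union would get 4.
Among -4, 2, 4, the best is 4 at Hard. Subgame-perfect outcome: (Hard, X) with payoffs (4, 4).
Now find the simultaneous Nash equilibrium.
Union's best replies: X→Firm; Y→Firm.
Management's best replies: Soft→Y; Firm→Y; Hard→X.
The unique mutual best reply is (Firm, Y), giving (2, 2).
Union's commitment gain: 4 − 2 = 2.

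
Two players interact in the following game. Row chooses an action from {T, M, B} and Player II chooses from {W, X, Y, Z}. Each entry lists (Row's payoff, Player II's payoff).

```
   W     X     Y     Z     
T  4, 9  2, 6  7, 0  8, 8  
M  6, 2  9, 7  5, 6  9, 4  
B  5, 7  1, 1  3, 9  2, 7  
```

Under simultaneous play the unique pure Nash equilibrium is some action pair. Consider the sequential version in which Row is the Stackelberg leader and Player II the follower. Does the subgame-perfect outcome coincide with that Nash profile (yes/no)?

Player II best-responds to each possible Row move:
- T: Player II compares 9, 6, 0, 8 and picks W; Row would get 4.
- M: Player II compares 2, 7, 6, 4 and picks X; Row would get 9.
- B: Player II compares 7, 1, 9, 7 and picks Y; Row would get 3.
Row's induced payoffs are 4, 9, 3, so Row commits to M. Subgame-perfect outcome: (M, X) with payoffs (9, 7).
Under simultaneous play:
Row's best replies: W→M; X→M; Y→T; Z→M.
Player II's best replies: T→W; M→X; B→Y.
Only (M, X) has each player best-responding; Nash payoffs (9, 7).
Sequential outcome (M, X) coincides with the Nash profile (M, X).

yes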